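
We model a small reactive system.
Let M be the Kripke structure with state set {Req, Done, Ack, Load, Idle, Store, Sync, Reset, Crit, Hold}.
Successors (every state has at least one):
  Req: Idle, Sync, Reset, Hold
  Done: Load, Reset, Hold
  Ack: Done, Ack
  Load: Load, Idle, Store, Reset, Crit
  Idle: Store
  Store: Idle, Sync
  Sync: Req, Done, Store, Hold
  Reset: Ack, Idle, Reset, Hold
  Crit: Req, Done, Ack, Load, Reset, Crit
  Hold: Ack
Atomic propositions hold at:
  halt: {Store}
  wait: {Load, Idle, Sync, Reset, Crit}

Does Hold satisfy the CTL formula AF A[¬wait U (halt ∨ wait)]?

Sat(¬wait) = {Req, Done, Ack, Store, Hold}
Sat(halt ∨ wait) = {Load, Idle, Store, Sync, Reset, Crit}
A[¬wait U (halt ∨ wait)]: least fixpoint, start Z0 = Sat((halt ∨ wait)) = {Load, Idle, Store, Sync, Reset, Crit}, add states in Sat(¬wait) with every successor in Z. Already a fixed point.
Sat(A[¬wait U (halt ∨ wait)]) = {Load, Idle, Store, Sync, Reset, Crit}
AF A[¬wait U (halt ∨ wait)]: least fixpoint, start Z0 = {Load, Idle, Store, Sync, Reset, Crit}, add states with every successor in Z. Already a fixed point.
Sat(AF A[¬wait U (halt ∨ wait)]) = {Load, Idle, Store, Sync, Reset, Crit}
Hold ∉ Sat(AF A[¬wait U (halt ∨ wait)]) = {Load, Idle, Store, Sync, Reset, Crit}, so the formula does not hold at Hold.

No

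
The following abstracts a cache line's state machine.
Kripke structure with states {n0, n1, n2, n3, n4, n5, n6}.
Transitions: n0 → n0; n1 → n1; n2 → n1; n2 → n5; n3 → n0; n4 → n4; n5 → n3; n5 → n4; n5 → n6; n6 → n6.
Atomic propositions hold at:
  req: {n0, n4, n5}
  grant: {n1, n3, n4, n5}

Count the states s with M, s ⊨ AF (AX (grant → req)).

5

Sat(grant → req) = {n0, n2, n4, n5, n6}
Sat(AX (grant → req)) = {s : every successor in {n0, n2, n4, n5, n6}} = {n0, n3, n4, n6}
AF (AX (grant → req)): least fixpoint, start Z0 = {n0, n3, n4, n6}, add states with every successor in Z. Z1 = {n0, n3, n4, n5, n6}; fixed.
Sat(AF (AX (grant → req))) = {n0, n3, n4, n5, n6}
|Sat(AF (AX (grant → req)))| = |{n0, n3, n4, n5, n6}| = 5.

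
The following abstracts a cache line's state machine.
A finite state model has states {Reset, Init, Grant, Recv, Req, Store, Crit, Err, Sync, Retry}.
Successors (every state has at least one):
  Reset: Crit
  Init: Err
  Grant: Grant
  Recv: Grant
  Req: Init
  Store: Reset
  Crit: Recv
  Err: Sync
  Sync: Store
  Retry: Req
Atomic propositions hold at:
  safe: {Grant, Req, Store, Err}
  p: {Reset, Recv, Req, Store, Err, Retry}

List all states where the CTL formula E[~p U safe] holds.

{Init, Grant, Req, Store, Err, Sync}

Sat(~p) = {Init, Grant, Crit, Sync}
E[~p U safe]: least fixpoint, start Z0 = Sat(safe) = {Grant, Req, Store, Err}, add states in Sat(~p) with some successor in Z. Z1 = {Init, Grant, Req, Store, Err, Sync}; fixed.
Sat(E[~p U safe]) = {Init, Grant, Req, Store, Err, Sync}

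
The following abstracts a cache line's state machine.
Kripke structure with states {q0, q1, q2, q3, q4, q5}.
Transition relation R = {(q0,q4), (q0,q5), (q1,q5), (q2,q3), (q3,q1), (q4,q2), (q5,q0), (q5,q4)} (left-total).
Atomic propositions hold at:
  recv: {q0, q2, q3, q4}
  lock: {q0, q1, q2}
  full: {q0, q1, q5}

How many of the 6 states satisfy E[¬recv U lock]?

4

Sat(¬recv) = {q1, q5}
E[¬recv U lock]: least fixpoint, start Z0 = Sat(lock) = {q0, q1, q2}, add states in Sat(¬recv) with some successor in Z. Z1 = {q0, q1, q2, q5}; fixed.
Sat(E[¬recv U lock]) = {q0, q1, q2, q5}
|Sat(E[¬recv U lock])| = |{q0, q1, q2, q5}| = 4.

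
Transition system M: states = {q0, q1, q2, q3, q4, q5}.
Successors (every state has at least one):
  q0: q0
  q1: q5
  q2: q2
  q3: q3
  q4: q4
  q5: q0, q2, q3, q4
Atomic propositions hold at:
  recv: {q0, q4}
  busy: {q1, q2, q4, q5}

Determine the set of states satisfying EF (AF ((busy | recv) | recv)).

Sat(busy | recv) = {q0, q1, q2, q4, q5}
Sat((busy | recv) | recv) = {q0, q1, q2, q4, q5}
AF ((busy | recv) | recv): least fixpoint, start Z0 = {q0, q1, q2, q4, q5}, add states with every successor in Z. Already a fixed point.
Sat(AF ((busy | recv) | recv)) = {q0, q1, q2, q4, q5}
EF (AF ((busy | recv) | recv)): least fixpoint, start Z0 = {q0, q1, q2, q4, q5}, add states with some successor in Z. Already a fixed point.
Sat(EF (AF ((busy | recv) | recv))) = {q0, q1, q2, q4, q5}

{q0, q1, q2, q4, q5}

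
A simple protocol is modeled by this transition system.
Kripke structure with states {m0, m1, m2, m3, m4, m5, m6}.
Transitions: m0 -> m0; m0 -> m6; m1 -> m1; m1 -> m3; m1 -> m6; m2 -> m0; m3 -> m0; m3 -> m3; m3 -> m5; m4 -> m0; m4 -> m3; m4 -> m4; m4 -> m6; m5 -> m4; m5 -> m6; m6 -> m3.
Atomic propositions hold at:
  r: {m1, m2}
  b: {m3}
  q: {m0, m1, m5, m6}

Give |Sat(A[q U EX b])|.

5

Sat(EX b) = {s : some successor in {m3}} = {m1, m3, m4, m6}
A[q U EX b]: least fixpoint, start Z0 = Sat(EX b) = {m1, m3, m4, m6}, add states in Sat(q) with every successor in Z. Z1 = {m1, m3, m4, m5, m6}; fixed.
Sat(A[q U EX b]) = {m1, m3, m4, m5, m6}
|Sat(A[q U EX b])| = |{m1, m3, m4, m5, m6}| = 5.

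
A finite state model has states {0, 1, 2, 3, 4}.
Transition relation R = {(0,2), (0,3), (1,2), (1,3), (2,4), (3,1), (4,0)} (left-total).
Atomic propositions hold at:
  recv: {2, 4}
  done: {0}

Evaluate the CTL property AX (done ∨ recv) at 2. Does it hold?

Yes

Sat(done ∨ recv) = {0, 2, 4}
Sat(AX (done ∨ recv)) = {s : every successor in {0, 2, 4}} = {2, 4}
2 ∈ Sat(AX (done ∨ recv)) = {2, 4}, so the formula holds at 2.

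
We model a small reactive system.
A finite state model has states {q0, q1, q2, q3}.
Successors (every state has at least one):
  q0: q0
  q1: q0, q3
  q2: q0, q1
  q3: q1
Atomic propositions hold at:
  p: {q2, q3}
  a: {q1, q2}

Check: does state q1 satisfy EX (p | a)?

Yes

Sat(p | a) = {q1, q2, q3}
Sat(EX (p | a)) = {s : some successor in {q1, q2, q3}} = {q1, q2, q3}
q1 ∈ Sat(EX (p | a)) = {q1, q2, q3}, so the formula holds at q1.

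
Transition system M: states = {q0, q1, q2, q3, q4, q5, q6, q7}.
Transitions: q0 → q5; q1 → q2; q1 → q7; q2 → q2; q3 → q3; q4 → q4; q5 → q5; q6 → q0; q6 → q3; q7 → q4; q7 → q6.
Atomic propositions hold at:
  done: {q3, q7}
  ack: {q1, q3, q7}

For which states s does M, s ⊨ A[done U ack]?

{q1, q3, q7}

A[done U ack]: least fixpoint, start Z0 = Sat(ack) = {q1, q3, q7}, add states in Sat(done) with every successor in Z. Already a fixed point.
Sat(A[done U ack]) = {q1, q3, q7}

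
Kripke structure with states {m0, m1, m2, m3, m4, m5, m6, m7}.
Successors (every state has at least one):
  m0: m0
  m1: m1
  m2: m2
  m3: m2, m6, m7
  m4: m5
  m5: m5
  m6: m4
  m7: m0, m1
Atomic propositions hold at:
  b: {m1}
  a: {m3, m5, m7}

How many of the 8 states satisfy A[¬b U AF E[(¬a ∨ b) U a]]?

5

Sat(¬b) = {m0, m2, m3, m4, m5, m6, m7}
Sat(¬a) = {m0, m1, m2, m4, m6}
Sat(¬a ∨ b) = {m0, m1, m2, m4, m6}
E[(¬a ∨ b) U a]: least fixpoint, start Z0 = Sat(a) = {m3, m5, m7}, add states in Sat(¬a ∨ b) with some successor in Z. Z1 = {m3, m4, m5, m7}; Z2 = {m3, m4, m5, m6, m7}; fixed.
Sat(E[(¬a ∨ b) U a]) = {m3, m4, m5, m6, m7}
AF E[(¬a ∨ b) U a]: least fixpoint, start Z0 = {m3, m4, m5, m6, m7}, add states with every successor in Z. Already a fixed point.
Sat(AF E[(¬a ∨ b) U a]) = {m3, m4, m5, m6, m7}
A[¬b U AF E[(¬a ∨ b) U a]]: least fixpoint, start Z0 = Sat(AF E[(¬a ∨ b) U a]) = {m3, m4, m5, m6, m7}, add states in Sat(¬b) with every successor in Z. Already a fixed point.
Sat(A[¬b U AF E[(¬a ∨ b) U a]]) = {m3, m4, m5, m6, m7}
|Sat(A[¬b U AF E[(¬a ∨ b) U a]])| = |{m3, m4, m5, m6, m7}| = 5.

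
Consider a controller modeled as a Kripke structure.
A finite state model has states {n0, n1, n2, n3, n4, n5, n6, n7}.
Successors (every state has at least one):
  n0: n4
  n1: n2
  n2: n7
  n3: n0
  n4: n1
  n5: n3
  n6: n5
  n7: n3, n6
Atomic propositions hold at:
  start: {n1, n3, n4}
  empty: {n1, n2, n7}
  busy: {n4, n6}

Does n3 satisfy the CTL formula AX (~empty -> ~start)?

Yes

Sat(~empty) = {n0, n3, n4, n5, n6}
Sat(~start) = {n0, n2, n5, n6, n7}
Sat(~empty -> ~start) = {n0, n1, n2, n5, n6, n7}
Sat(AX (~empty -> ~start)) = {s : every successor in {n0, n1, n2, n5, n6, n7}} = {n1, n2, n3, n4, n6}
n3 ∈ Sat(AX (~empty -> ~start)) = {n1, n2, n3, n4, n6}, so the formula holds at n3.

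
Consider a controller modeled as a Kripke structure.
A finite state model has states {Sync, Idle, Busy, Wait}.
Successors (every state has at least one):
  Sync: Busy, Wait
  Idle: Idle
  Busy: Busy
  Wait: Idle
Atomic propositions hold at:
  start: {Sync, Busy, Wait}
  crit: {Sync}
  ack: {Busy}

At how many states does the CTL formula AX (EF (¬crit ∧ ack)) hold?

Sat(¬crit) = {Idle, Busy, Wait}
Sat(¬crit ∧ ack) = {Busy}
EF (¬crit ∧ ack): least fixpoint, start Z0 = {Busy}, add states with some successor in Z. Z1 = {Sync, Busy}; fixed.
Sat(EF (¬crit ∧ ack)) = {Sync, Busy}
Sat(AX (EF (¬crit ∧ ack))) = {s : every successor in {Sync, Busy}} = {Busy}
|Sat(AX (EF (¬crit ∧ ack)))| = |{Busy}| = 1.

1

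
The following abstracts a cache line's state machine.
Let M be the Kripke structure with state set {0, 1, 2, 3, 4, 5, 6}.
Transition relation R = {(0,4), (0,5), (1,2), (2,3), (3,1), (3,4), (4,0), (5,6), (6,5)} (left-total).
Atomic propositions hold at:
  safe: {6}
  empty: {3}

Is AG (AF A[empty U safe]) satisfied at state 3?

No

A[empty U safe]: least fixpoint, start Z0 = Sat(safe) = {6}, add states in Sat(empty) with every successor in Z. Already a fixed point.
Sat(A[empty U safe]) = {6}
AF A[empty U safe]: least fixpoint, start Z0 = {6}, add states with every successor in Z. Z1 = {5, 6}; fixed.
Sat(AF A[empty U safe]) = {5, 6}
AG (AF A[empty U safe]): greatest fixpoint, start Z0 = {5, 6}, keep only states in Sat with every successor in Z. Already a fixed point.
Sat(AG (AF A[empty U safe])) = {5, 6}
3 ∉ Sat(AG (AF A[empty U safe])) = {5, 6}, so the formula does not hold at 3.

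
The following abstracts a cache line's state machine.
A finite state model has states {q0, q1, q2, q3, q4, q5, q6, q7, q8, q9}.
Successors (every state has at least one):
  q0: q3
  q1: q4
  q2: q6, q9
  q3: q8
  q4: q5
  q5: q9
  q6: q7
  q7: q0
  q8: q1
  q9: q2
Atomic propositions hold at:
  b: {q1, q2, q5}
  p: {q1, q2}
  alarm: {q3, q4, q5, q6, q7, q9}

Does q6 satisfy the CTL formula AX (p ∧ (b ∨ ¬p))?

Sat(¬p) = {q0, q3, q4, q5, q6, q7, q8, q9}
Sat(b ∨ ¬p) = {q0, q1, q2, q3, q4, q5, q6, q7, q8, q9}
Sat(p ∧ (b ∨ ¬p)) = {q1, q2}
Sat(AX (p ∧ (b ∨ ¬p))) = {s : every successor in {q1, q2}} = {q8, q9}
q6 ∉ Sat(AX (p ∧ (b ∨ ¬p))) = {q8, q9}, so the formula does not hold at q6.

No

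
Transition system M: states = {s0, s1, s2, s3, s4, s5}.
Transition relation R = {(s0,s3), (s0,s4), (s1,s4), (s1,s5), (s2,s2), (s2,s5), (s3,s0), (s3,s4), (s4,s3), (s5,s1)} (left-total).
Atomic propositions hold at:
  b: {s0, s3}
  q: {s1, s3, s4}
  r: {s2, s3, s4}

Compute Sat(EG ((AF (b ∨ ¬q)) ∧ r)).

{s2, s3, s4}

Sat(¬q) = {s0, s2, s5}
Sat(b ∨ ¬q) = {s0, s2, s3, s5}
AF (b ∨ ¬q): least fixpoint, start Z0 = {s0, s2, s3, s5}, add states with every successor in Z. Z1 = {s0, s2, s3, s4, s5}; Z2 = {s0, s1, s2, s3, s4, s5}; fixed.
Sat(AF (b ∨ ¬q)) = {s0, s1, s2, s3, s4, s5}
Sat((AF (b ∨ ¬q)) ∧ r) = {s2, s3, s4}
EG ((AF (b ∨ ¬q)) ∧ r): greatest fixpoint, start Z0 = {s2, s3, s4}, keep only states in Sat with some successor in Z. Already a fixed point.
Sat(EG ((AF (b ∨ ¬q)) ∧ r)) = {s2, s3, s4}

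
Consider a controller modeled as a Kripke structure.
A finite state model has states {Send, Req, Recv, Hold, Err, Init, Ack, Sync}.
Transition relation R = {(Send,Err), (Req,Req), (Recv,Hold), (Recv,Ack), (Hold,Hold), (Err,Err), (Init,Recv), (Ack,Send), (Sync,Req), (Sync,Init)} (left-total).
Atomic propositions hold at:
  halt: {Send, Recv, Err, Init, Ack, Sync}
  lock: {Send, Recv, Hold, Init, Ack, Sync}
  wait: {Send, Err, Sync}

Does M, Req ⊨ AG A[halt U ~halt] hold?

Yes

Sat(~halt) = {Req, Hold}
A[halt U ~halt]: least fixpoint, start Z0 = Sat(~halt) = {Req, Hold}, add states in Sat(halt) with every successor in Z. Already a fixed point.
Sat(A[halt U ~halt]) = {Req, Hold}
AG A[halt U ~halt]: greatest fixpoint, start Z0 = {Req, Hold}, keep only states in Sat with every successor in Z. Already a fixed point.
Sat(AG A[halt U ~halt]) = {Req, Hold}
Req ∈ Sat(AG A[halt U ~halt]) = {Req, Hold}, so the formula holds at Req.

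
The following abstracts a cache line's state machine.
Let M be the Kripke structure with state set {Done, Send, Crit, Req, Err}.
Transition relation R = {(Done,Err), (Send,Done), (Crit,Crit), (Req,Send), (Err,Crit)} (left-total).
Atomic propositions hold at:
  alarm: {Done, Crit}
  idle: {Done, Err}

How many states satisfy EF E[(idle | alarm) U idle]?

Sat(idle | alarm) = {Done, Crit, Err}
E[(idle | alarm) U idle]: least fixpoint, start Z0 = Sat(idle) = {Done, Err}, add states in Sat(idle | alarm) with some successor in Z. Already a fixed point.
Sat(E[(idle | alarm) U idle]) = {Done, Err}
EF E[(idle | alarm) U idle]: least fixpoint, start Z0 = {Done, Err}, add states with some successor in Z. Z1 = {Done, Send, Err}; Z2 = {Done, Send, Req, Err}; fixed.
Sat(EF E[(idle | alarm) U idle]) = {Done, Send, Req, Err}
|Sat(EF E[(idle | alarm) U idle])| = |{Done, Send, Req, Err}| = 4.

4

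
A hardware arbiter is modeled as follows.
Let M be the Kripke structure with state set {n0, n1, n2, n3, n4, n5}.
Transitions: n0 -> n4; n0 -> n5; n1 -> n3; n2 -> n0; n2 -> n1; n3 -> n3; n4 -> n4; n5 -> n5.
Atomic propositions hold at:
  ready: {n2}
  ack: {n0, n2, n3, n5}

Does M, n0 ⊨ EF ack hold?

Yes

EF ack: least fixpoint, start Z0 = {n0, n2, n3, n5}, add states with some successor in Z. Z1 = {n0, n1, n2, n3, n5}; fixed.
Sat(EF ack) = {n0, n1, n2, n3, n5}
n0 ∈ Sat(EF ack) = {n0, n1, n2, n3, n5}, so the formula holds at n0.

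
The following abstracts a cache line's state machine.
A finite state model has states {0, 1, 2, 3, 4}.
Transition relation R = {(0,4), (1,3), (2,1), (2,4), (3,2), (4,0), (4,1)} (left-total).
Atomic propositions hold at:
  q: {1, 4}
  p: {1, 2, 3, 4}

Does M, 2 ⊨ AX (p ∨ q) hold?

Yes

Sat(p ∨ q) = {1, 2, 3, 4}
Sat(AX (p ∨ q)) = {s : every successor in {1, 2, 3, 4}} = {0, 1, 2, 3}
2 ∈ Sat(AX (p ∨ q)) = {0, 1, 2, 3}, so the formula holds at 2.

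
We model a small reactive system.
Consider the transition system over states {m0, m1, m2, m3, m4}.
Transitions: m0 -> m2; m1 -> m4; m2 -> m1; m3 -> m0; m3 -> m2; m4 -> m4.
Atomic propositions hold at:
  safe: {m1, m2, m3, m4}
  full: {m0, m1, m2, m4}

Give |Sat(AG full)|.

4

AG full: greatest fixpoint, start Z0 = {m0, m1, m2, m4}, keep only states in Sat with every successor in Z. Already a fixed point.
Sat(AG full) = {m0, m1, m2, m4}
|Sat(AG full)| = |{m0, m1, m2, m4}| = 4.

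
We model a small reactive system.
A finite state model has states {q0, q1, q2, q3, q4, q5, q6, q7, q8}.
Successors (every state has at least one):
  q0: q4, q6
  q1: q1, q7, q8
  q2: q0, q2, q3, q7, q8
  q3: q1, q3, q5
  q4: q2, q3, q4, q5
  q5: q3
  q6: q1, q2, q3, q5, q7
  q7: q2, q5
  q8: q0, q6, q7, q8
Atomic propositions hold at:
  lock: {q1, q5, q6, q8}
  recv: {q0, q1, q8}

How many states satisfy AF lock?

4

AF lock: least fixpoint, start Z0 = {q1, q5, q6, q8}, add states with every successor in Z. Already a fixed point.
Sat(AF lock) = {q1, q5, q6, q8}
|Sat(AF lock)| = |{q1, q5, q6, q8}| = 4.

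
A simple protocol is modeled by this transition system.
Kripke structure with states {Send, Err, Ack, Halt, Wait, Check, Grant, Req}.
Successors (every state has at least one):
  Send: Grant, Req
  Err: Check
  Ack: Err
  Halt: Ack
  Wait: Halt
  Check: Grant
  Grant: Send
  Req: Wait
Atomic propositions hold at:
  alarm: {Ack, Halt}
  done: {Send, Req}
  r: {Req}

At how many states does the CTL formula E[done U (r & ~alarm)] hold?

2

Sat(~alarm) = {Send, Err, Wait, Check, Grant, Req}
Sat(r & ~alarm) = {Req}
E[done U (r & ~alarm)]: least fixpoint, start Z0 = Sat((r & ~alarm)) = {Req}, add states in Sat(done) with some successor in Z. Z1 = {Send, Req}; fixed.
Sat(E[done U (r & ~alarm)]) = {Send, Req}
|Sat(E[done U (r & ~alarm)])| = |{Send, Req}| = 2.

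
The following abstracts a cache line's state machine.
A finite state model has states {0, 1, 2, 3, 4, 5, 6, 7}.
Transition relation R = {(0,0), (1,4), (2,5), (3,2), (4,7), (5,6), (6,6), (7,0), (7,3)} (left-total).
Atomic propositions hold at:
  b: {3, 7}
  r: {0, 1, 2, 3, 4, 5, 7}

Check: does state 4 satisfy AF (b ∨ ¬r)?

Sat(¬r) = {6}
Sat(b ∨ ¬r) = {3, 6, 7}
AF (b ∨ ¬r): least fixpoint, start Z0 = {3, 6, 7}, add states with every successor in Z. Z1 = {3, 4, 5, 6, 7}; Z2 = {1, 2, 3, 4, 5, 6, 7}; fixed.
Sat(AF (b ∨ ¬r)) = {1, 2, 3, 4, 5, 6, 7}
4 ∈ Sat(AF (b ∨ ¬r)) = {1, 2, 3, 4, 5, 6, 7}, so the formula holds at 4.

Yes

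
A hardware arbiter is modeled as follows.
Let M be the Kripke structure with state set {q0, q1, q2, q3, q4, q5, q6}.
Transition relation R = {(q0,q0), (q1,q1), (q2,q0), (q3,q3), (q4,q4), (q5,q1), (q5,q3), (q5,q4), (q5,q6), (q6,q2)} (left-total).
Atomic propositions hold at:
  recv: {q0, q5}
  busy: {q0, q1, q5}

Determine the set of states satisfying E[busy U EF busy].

{q0, q1, q2, q5, q6}

EF busy: least fixpoint, start Z0 = {q0, q1, q5}, add states with some successor in Z. Z1 = {q0, q1, q2, q5}; Z2 = {q0, q1, q2, q5, q6}; fixed.
Sat(EF busy) = {q0, q1, q2, q5, q6}
E[busy U EF busy]: least fixpoint, start Z0 = Sat(EF busy) = {q0, q1, q2, q5, q6}, add states in Sat(busy) with some successor in Z. Already a fixed point.
Sat(E[busy U EF busy]) = {q0, q1, q2, q5, q6}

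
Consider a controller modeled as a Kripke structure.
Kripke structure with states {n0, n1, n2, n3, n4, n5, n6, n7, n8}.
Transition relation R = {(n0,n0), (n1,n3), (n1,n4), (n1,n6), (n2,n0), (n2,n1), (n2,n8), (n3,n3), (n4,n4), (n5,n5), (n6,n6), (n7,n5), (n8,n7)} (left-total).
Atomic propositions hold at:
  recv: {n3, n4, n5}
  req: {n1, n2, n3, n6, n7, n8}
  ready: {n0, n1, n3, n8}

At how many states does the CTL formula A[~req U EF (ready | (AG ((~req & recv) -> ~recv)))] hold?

6

Sat(~req) = {n0, n4, n5}
Sat(~req & recv) = {n4, n5}
Sat(~recv) = {n0, n1, n2, n6, n7, n8}
Sat((~req & recv) -> ~recv) = {n0, n1, n2, n3, n6, n7, n8}
AG ((~req & recv) -> ~recv): greatest fixpoint, start Z0 = {n0, n1, n2, n3, n6, n7, n8}, keep only states in Sat with every successor in Z. Z1 = {n0, n2, n3, n6, n8}; Z2 = {n0, n3, n6}; fixed.
Sat(AG ((~req & recv) -> ~recv)) = {n0, n3, n6}
Sat(ready | (AG ((~req & recv) -> ~recv))) = {n0, n1, n3, n6, n8}
EF (ready | (AG ((~req & recv) -> ~recv))): least fixpoint, start Z0 = {n0, n1, n3, n6, n8}, add states with some successor in Z. Z1 = {n0, n1, n2, n3, n6, n8}; fixed.
Sat(EF (ready | (AG ((~req & recv) -> ~recv)))) = {n0, n1, n2, n3, n6, n8}
A[~req U EF (ready | (AG ((~req & recv) -> ~recv)))]: least fixpoint, start Z0 = Sat(EF (ready | (AG ((~req & recv) -> ~recv)))) = {n0, n1, n2, n3, n6, n8}, add states in Sat(~req) with every successor in Z. Already a fixed point.
Sat(A[~req U EF (ready | (AG ((~req & recv) -> ~recv)))]) = {n0, n1, n2, n3, n6, n8}
|Sat(A[~req U EF (ready | (AG ((~req & recv) -> ~recv)))])| = |{n0, n1, n2, n3, n6, n8}| = 6.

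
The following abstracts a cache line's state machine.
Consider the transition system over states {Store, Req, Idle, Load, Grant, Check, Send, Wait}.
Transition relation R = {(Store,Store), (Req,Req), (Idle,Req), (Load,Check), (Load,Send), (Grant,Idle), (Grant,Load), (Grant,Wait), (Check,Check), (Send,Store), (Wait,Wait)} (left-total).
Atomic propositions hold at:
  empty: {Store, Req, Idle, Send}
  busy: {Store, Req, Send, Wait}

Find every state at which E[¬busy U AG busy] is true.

Sat(¬busy) = {Idle, Load, Grant, Check}
AG busy: greatest fixpoint, start Z0 = {Store, Req, Send, Wait}, keep only states in Sat with every successor in Z. Already a fixed point.
Sat(AG busy) = {Store, Req, Send, Wait}
E[¬busy U AG busy]: least fixpoint, start Z0 = Sat(AG busy) = {Store, Req, Send, Wait}, add states in Sat(¬busy) with some successor in Z. Z1 = {Store, Req, Idle, Load, Grant, Send, Wait}; fixed.
Sat(E[¬busy U AG busy]) = {Store, Req, Idle, Load, Grant, Send, Wait}

{Store, Req, Idle, Load, Grant, Send, Wait}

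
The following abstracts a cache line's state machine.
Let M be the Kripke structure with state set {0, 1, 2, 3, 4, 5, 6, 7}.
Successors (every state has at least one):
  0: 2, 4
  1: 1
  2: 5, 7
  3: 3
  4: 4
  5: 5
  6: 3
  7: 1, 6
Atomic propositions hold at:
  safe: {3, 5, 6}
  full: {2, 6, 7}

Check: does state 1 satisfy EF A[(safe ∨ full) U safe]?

No

Sat(safe ∨ full) = {2, 3, 5, 6, 7}
A[(safe ∨ full) U safe]: least fixpoint, start Z0 = Sat(safe) = {3, 5, 6}, add states in Sat(safe ∨ full) with every successor in Z. Already a fixed point.
Sat(A[(safe ∨ full) U safe]) = {3, 5, 6}
EF A[(safe ∨ full) U safe]: least fixpoint, start Z0 = {3, 5, 6}, add states with some successor in Z. Z1 = {2, 3, 5, 6, 7}; Z2 = {0, 2, 3, 5, 6, 7}; fixed.
Sat(EF A[(safe ∨ full) U safe]) = {0, 2, 3, 5, 6, 7}
1 ∉ Sat(EF A[(safe ∨ full) U safe]) = {0, 2, 3, 5, 6, 7}, so the formula does not hold at 1.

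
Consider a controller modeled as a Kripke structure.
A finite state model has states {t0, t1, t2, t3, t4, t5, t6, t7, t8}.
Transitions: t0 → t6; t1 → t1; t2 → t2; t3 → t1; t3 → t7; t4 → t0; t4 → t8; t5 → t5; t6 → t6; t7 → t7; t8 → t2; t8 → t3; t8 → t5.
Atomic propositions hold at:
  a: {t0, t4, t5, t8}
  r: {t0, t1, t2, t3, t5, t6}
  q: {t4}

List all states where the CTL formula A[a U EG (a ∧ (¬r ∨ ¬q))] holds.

Sat(¬r) = {t4, t7, t8}
Sat(¬q) = {t0, t1, t2, t3, t5, t6, t7, t8}
Sat(¬r ∨ ¬q) = {t0, t1, t2, t3, t4, t5, t6, t7, t8}
Sat(a ∧ (¬r ∨ ¬q)) = {t0, t4, t5, t8}
EG (a ∧ (¬r ∨ ¬q)): greatest fixpoint, start Z0 = {t0, t4, t5, t8}, keep only states in Sat with some successor in Z. Z1 = {t4, t5, t8}; fixed.
Sat(EG (a ∧ (¬r ∨ ¬q))) = {t4, t5, t8}
A[a U EG (a ∧ (¬r ∨ ¬q))]: least fixpoint, start Z0 = Sat(EG (a ∧ (¬r ∨ ¬q))) = {t4, t5, t8}, add states in Sat(a) with every successor in Z. Already a fixed point.
Sat(A[a U EG (a ∧ (¬r ∨ ¬q))]) = {t4, t5, t8}

{t4, t5, t8}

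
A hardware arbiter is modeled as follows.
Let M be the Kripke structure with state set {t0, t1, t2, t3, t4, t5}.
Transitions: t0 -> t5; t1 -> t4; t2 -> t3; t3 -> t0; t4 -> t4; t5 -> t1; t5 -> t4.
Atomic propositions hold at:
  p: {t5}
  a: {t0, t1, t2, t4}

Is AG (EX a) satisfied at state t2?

Sat(EX a) = {s : some successor in {t0, t1, t2, t4}} = {t1, t3, t4, t5}
AG (EX a): greatest fixpoint, start Z0 = {t1, t3, t4, t5}, keep only states in Sat with every successor in Z. Z1 = {t1, t4, t5}; fixed.
Sat(AG (EX a)) = {t1, t4, t5}
t2 ∉ Sat(AG (EX a)) = {t1, t4, t5}, so the formula does not hold at t2.

No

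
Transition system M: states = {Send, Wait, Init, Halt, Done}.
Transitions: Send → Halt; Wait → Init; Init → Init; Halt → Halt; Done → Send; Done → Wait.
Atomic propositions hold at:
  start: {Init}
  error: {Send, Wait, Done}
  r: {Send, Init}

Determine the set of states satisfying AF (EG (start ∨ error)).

Sat(start ∨ error) = {Send, Wait, Init, Done}
EG (start ∨ error): greatest fixpoint, start Z0 = {Send, Wait, Init, Done}, keep only states in Sat with some successor in Z. Z1 = {Wait, Init, Done}; fixed.
Sat(EG (start ∨ error)) = {Wait, Init, Done}
AF (EG (start ∨ error)): least fixpoint, start Z0 = {Wait, Init, Done}, add states with every successor in Z. Already a fixed point.
Sat(AF (EG (start ∨ error))) = {Wait, Init, Done}

{Wait, Init, Done}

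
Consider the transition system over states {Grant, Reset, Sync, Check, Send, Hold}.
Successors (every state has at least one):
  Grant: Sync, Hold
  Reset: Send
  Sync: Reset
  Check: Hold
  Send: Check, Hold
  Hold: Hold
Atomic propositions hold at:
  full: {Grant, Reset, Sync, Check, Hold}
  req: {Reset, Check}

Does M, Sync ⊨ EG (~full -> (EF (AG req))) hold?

Sat(~full) = {Send}
AG req: greatest fixpoint, start Z0 = {Reset, Check}, keep only states in Sat with every successor in Z. Z1 = ∅; fixed.
Sat(AG req) = ∅
EF (AG req): least fixpoint, start Z0 = ∅, add states with some successor in Z. Already a fixed point.
Sat(EF (AG req)) = ∅
Sat(~full -> (EF (AG req))) = {Grant, Reset, Sync, Check, Hold}
EG (~full -> (EF (AG req))): greatest fixpoint, start Z0 = {Grant, Reset, Sync, Check, Hold}, keep only states in Sat with some successor in Z. Z1 = {Grant, Sync, Check, Hold}; Z2 = {Grant, Check, Hold}; fixed.
Sat(EG (~full -> (EF (AG req)))) = {Grant, Check, Hold}
Sync ∉ Sat(EG (~full -> (EF (AG req)))) = {Grant, Check, Hold}, so the formula does not hold at Sync.

No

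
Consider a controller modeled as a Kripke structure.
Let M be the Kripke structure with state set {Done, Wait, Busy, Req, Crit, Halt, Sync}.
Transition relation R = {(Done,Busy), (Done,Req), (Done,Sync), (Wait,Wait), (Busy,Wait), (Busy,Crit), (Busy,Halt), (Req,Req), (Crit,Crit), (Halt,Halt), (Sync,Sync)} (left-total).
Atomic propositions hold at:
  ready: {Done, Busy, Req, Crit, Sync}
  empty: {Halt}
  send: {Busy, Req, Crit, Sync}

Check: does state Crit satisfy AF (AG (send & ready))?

Sat(send & ready) = {Busy, Req, Crit, Sync}
AG (send & ready): greatest fixpoint, start Z0 = {Busy, Req, Crit, Sync}, keep only states in Sat with every successor in Z. Z1 = {Req, Crit, Sync}; fixed.
Sat(AG (send & ready)) = {Req, Crit, Sync}
AF (AG (send & ready)): least fixpoint, start Z0 = {Req, Crit, Sync}, add states with every successor in Z. Already a fixed point.
Sat(AF (AG (send & ready))) = {Req, Crit, Sync}
Crit ∈ Sat(AF (AG (send & ready))) = {Req, Crit, Sync}, so the formula holds at Crit.

Yes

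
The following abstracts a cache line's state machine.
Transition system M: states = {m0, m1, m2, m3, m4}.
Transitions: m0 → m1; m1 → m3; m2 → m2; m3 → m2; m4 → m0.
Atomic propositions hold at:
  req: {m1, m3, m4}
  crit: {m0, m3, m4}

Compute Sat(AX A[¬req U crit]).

{m1, m4}

Sat(¬req) = {m0, m2}
A[¬req U crit]: least fixpoint, start Z0 = Sat(crit) = {m0, m3, m4}, add states in Sat(¬req) with every successor in Z. Already a fixed point.
Sat(A[¬req U crit]) = {m0, m3, m4}
Sat(AX A[¬req U crit]) = {s : every successor in {m0, m3, m4}} = {m1, m4}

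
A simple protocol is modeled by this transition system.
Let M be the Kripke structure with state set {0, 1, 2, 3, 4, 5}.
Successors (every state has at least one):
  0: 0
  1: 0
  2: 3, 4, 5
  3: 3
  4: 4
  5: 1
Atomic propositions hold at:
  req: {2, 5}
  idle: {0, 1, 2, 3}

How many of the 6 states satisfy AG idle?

AG idle: greatest fixpoint, start Z0 = {0, 1, 2, 3}, keep only states in Sat with every successor in Z. Z1 = {0, 1, 3}; fixed.
Sat(AG idle) = {0, 1, 3}
|Sat(AG idle)| = |{0, 1, 3}| = 3.

3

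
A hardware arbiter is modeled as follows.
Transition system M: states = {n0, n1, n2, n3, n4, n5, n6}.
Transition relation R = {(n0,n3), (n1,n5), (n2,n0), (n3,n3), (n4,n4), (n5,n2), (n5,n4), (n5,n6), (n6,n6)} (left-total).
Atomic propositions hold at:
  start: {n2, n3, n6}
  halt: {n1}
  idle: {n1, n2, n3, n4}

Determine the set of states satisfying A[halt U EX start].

{n0, n1, n3, n5, n6}

Sat(EX start) = {s : some successor in {n2, n3, n6}} = {n0, n3, n5, n6}
A[halt U EX start]: least fixpoint, start Z0 = Sat(EX start) = {n0, n3, n5, n6}, add states in Sat(halt) with every successor in Z. Z1 = {n0, n1, n3, n5, n6}; fixed.
Sat(A[halt U EX start]) = {n0, n1, n3, n5, n6}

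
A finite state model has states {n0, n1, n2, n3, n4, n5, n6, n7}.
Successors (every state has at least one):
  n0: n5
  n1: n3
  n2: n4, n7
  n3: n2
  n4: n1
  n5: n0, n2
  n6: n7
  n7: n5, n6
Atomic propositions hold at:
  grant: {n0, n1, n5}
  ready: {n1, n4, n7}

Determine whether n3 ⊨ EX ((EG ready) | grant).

No

EG ready: greatest fixpoint, start Z0 = {n1, n4, n7}, keep only states in Sat with some successor in Z. Z1 = {n4}; Z2 = ∅; fixed.
Sat(EG ready) = ∅
Sat((EG ready) | grant) = {n0, n1, n5}
Sat(EX ((EG ready) | grant)) = {s : some successor in {n0, n1, n5}} = {n0, n4, n5, n7}
n3 ∉ Sat(EX ((EG ready) | grant)) = {n0, n4, n5, n7}, so the formula does not hold at n3.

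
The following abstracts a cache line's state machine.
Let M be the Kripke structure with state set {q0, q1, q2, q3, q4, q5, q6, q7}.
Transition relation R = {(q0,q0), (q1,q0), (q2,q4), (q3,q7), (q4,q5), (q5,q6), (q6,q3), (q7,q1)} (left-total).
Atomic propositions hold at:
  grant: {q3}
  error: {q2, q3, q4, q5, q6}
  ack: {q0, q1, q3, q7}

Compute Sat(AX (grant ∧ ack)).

Sat(grant ∧ ack) = {q3}
Sat(AX (grant ∧ ack)) = {s : every successor in {q3}} = {q6}

{q6}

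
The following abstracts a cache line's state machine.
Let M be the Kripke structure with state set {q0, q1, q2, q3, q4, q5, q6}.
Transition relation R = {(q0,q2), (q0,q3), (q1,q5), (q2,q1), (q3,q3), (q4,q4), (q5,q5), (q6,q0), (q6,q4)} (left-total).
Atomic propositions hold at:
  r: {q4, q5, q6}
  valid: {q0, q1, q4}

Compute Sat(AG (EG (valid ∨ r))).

{q1, q4, q5}

Sat(valid ∨ r) = {q0, q1, q4, q5, q6}
EG (valid ∨ r): greatest fixpoint, start Z0 = {q0, q1, q4, q5, q6}, keep only states in Sat with some successor in Z. Z1 = {q1, q4, q5, q6}; fixed.
Sat(EG (valid ∨ r)) = {q1, q4, q5, q6}
AG (EG (valid ∨ r)): greatest fixpoint, start Z0 = {q1, q4, q5, q6}, keep only states in Sat with every successor in Z. Z1 = {q1, q4, q5}; fixed.
Sat(AG (EG (valid ∨ r))) = {q1, q4, q5}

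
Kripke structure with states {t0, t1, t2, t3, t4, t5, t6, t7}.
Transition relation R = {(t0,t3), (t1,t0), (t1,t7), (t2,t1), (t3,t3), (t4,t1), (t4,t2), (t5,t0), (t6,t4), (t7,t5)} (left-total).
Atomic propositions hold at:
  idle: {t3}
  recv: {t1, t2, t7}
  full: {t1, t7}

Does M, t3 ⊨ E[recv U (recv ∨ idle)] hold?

Yes

Sat(recv ∨ idle) = {t1, t2, t3, t7}
E[recv U (recv ∨ idle)]: least fixpoint, start Z0 = Sat((recv ∨ idle)) = {t1, t2, t3, t7}, add states in Sat(recv) with some successor in Z. Already a fixed point.
Sat(E[recv U (recv ∨ idle)]) = {t1, t2, t3, t7}
t3 ∈ Sat(E[recv U (recv ∨ idle)]) = {t1, t2, t3, t7}, so the formula holds at t3.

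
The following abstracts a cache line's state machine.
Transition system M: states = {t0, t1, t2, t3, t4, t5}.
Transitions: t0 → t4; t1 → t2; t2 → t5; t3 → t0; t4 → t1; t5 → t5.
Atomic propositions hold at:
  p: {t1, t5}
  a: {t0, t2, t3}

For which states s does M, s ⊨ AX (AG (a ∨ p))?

{t1, t2, t4, t5}

Sat(a ∨ p) = {t0, t1, t2, t3, t5}
AG (a ∨ p): greatest fixpoint, start Z0 = {t0, t1, t2, t3, t5}, keep only states in Sat with every successor in Z. Z1 = {t1, t2, t3, t5}; Z2 = {t1, t2, t5}; fixed.
Sat(AG (a ∨ p)) = {t1, t2, t5}
Sat(AX (AG (a ∨ p))) = {s : every successor in {t1, t2, t5}} = {t1, t2, t4, t5}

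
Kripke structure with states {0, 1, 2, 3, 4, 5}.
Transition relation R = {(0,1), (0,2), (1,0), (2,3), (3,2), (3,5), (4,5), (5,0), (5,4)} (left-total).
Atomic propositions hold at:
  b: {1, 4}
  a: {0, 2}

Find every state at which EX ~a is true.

{0, 2, 3, 4, 5}

Sat(~a) = {1, 3, 4, 5}
Sat(EX ~a) = {s : some successor in {1, 3, 4, 5}} = {0, 2, 3, 4, 5}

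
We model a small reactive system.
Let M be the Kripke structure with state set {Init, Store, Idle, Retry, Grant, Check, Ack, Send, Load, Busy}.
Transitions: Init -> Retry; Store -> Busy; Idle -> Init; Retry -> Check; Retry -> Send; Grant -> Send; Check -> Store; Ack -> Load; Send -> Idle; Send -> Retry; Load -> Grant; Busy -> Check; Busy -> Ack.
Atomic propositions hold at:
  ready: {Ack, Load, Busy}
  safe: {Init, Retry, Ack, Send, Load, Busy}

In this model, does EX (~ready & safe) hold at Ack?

No

Sat(~ready) = {Init, Store, Idle, Retry, Grant, Check, Send}
Sat(~ready & safe) = {Init, Retry, Send}
Sat(EX (~ready & safe)) = {s : some successor in {Init, Retry, Send}} = {Init, Idle, Retry, Grant, Send}
Ack ∉ Sat(EX (~ready & safe)) = {Init, Idle, Retry, Grant, Send}, so the formula does not hold at Ack.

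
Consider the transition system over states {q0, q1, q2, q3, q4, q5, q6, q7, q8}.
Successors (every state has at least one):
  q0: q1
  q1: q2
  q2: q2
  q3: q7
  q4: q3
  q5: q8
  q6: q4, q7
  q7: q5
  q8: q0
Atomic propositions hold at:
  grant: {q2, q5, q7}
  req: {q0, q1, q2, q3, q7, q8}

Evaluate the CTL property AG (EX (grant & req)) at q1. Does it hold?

Sat(grant & req) = {q2, q7}
Sat(EX (grant & req)) = {s : some successor in {q2, q7}} = {q1, q2, q3, q6}
AG (EX (grant & req)): greatest fixpoint, start Z0 = {q1, q2, q3, q6}, keep only states in Sat with every successor in Z. Z1 = {q1, q2}; fixed.
Sat(AG (EX (grant & req))) = {q1, q2}
q1 ∈ Sat(AG (EX (grant & req))) = {q1, q2}, so the formula holds at q1.

Yes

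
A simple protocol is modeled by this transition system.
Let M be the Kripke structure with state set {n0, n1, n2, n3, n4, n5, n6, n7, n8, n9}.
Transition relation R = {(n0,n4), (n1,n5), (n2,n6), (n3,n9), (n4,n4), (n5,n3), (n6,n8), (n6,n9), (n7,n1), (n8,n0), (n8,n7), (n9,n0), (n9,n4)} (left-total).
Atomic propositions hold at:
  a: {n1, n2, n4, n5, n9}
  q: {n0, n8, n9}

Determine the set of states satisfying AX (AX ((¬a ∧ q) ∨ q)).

Sat(¬a) = {n0, n3, n6, n7, n8}
Sat(¬a ∧ q) = {n0, n8}
Sat((¬a ∧ q) ∨ q) = {n0, n8, n9}
Sat(AX ((¬a ∧ q) ∨ q)) = {s : every successor in {n0, n8, n9}} = {n3, n6}
Sat(AX (AX ((¬a ∧ q) ∨ q))) = {s : every successor in {n3, n6}} = {n2, n5}

{n2, n5}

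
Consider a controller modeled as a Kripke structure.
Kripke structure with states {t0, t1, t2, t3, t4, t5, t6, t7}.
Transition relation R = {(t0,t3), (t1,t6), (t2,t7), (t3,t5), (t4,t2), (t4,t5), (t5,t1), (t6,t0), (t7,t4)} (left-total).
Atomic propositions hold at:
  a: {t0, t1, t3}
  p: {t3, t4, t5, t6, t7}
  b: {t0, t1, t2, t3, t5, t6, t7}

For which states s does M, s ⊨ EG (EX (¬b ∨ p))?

{t2, t4, t7}

Sat(¬b) = {t4}
Sat(¬b ∨ p) = {t3, t4, t5, t6, t7}
Sat(EX (¬b ∨ p)) = {s : some successor in {t3, t4, t5, t6, t7}} = {t0, t1, t2, t3, t4, t7}
EG (EX (¬b ∨ p)): greatest fixpoint, start Z0 = {t0, t1, t2, t3, t4, t7}, keep only states in Sat with some successor in Z. Z1 = {t0, t2, t4, t7}; Z2 = {t2, t4, t7}; fixed.
Sat(EG (EX (¬b ∨ p))) = {t2, t4, t7}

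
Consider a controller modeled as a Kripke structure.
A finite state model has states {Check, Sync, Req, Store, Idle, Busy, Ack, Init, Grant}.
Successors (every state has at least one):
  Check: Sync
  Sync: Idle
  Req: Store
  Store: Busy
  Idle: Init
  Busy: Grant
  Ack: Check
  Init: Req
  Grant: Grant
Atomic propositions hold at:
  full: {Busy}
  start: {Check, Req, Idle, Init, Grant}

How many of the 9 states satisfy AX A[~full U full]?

Sat(~full) = {Check, Sync, Req, Store, Idle, Ack, Init, Grant}
A[~full U full]: least fixpoint, start Z0 = Sat(full) = {Busy}, add states in Sat(~full) with every successor in Z. Z1 = {Store, Busy}; Z2 = {Req, Store, Busy}; Z3 = {Req, Store, Busy, Init}; Z4 = {Req, Store, Idle, Busy, Init}; Z5 = {Sync, Req, Store, Idle, Busy, Init}; Z6 = {Check, Sync, Req, Store, Idle, Busy, Init}; Z7 = {Check, Sync, Req, Store, Idle, Busy, Ack, Init}; fixed.
Sat(A[~full U full]) = {Check, Sync, Req, Store, Idle, Busy, Ack, Init}
Sat(AX A[~full U full]) = {s : every successor in {Check, Sync, Req, Store, Idle, Busy, Ack, Init}} = {Check, Sync, Req, Store, Idle, Ack, Init}
|Sat(AX A[~full U full])| = |{Check, Sync, Req, Store, Idle, Ack, Init}| = 7.

7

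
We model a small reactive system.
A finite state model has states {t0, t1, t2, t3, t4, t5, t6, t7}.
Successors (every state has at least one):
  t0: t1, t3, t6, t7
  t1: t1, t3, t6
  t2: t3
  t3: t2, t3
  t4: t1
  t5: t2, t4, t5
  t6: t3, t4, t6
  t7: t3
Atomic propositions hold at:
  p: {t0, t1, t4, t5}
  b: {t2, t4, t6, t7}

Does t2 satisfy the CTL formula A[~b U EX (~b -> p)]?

No

Sat(~b) = {t0, t1, t3, t5}
Sat(~b -> p) = {t0, t1, t2, t4, t5, t6, t7}
Sat(EX (~b -> p)) = {s : some successor in {t0, t1, t2, t4, t5, t6, t7}} = {t0, t1, t3, t4, t5, t6}
A[~b U EX (~b -> p)]: least fixpoint, start Z0 = Sat(EX (~b -> p)) = {t0, t1, t3, t4, t5, t6}, add states in Sat(~b) with every successor in Z. Already a fixed point.
Sat(A[~b U EX (~b -> p)]) = {t0, t1, t3, t4, t5, t6}
t2 ∉ Sat(A[~b U EX (~b -> p)]) = {t0, t1, t3, t4, t5, t6}, so the formula does not hold at t2.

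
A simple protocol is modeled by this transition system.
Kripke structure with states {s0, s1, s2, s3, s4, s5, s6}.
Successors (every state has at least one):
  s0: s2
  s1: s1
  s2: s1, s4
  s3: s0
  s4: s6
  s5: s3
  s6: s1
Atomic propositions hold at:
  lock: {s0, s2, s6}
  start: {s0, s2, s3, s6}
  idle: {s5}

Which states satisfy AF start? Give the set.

{s0, s2, s3, s4, s5, s6}

AF start: least fixpoint, start Z0 = {s0, s2, s3, s6}, add states with every successor in Z. Z1 = {s0, s2, s3, s4, s5, s6}; fixed.
Sat(AF start) = {s0, s2, s3, s4, s5, s6}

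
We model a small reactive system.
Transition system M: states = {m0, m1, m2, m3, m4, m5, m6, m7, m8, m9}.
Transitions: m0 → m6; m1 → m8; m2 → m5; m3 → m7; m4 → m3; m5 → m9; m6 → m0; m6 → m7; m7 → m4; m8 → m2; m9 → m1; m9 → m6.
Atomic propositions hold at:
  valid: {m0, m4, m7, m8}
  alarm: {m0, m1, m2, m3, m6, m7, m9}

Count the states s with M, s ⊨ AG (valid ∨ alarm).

Sat(valid ∨ alarm) = {m0, m1, m2, m3, m4, m6, m7, m8, m9}
AG (valid ∨ alarm): greatest fixpoint, start Z0 = {m0, m1, m2, m3, m4, m6, m7, m8, m9}, keep only states in Sat with every successor in Z. Z1 = {m0, m1, m3, m4, m6, m7, m8, m9}; Z2 = {m0, m1, m3, m4, m6, m7, m9}; Z3 = {m0, m3, m4, m6, m7, m9}; Z4 = {m0, m3, m4, m6, m7}; fixed.
Sat(AG (valid ∨ alarm)) = {m0, m3, m4, m6, m7}
|Sat(AG (valid ∨ alarm))| = |{m0, m3, m4, m6, m7}| = 5.

5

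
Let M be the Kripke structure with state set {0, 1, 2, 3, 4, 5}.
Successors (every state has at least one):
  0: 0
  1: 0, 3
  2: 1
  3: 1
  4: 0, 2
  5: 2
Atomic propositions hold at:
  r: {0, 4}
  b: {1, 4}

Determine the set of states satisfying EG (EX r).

Sat(EX r) = {s : some successor in {0, 4}} = {0, 1, 4}
EG (EX r): greatest fixpoint, start Z0 = {0, 1, 4}, keep only states in Sat with some successor in Z. Already a fixed point.
Sat(EG (EX r)) = {0, 1, 4}

{0, 1, 4}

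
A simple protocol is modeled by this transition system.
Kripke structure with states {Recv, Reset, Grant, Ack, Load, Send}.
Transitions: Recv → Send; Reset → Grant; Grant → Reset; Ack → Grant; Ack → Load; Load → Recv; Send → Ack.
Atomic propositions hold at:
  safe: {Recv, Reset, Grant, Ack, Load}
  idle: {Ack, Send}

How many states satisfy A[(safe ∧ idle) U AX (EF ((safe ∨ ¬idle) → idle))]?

3

Sat(safe ∧ idle) = {Ack}
Sat(¬idle) = {Recv, Reset, Grant, Load}
Sat(safe ∨ ¬idle) = {Recv, Reset, Grant, Ack, Load}
Sat((safe ∨ ¬idle) → idle) = {Ack, Send}
EF ((safe ∨ ¬idle) → idle): least fixpoint, start Z0 = {Ack, Send}, add states with some successor in Z. Z1 = {Recv, Ack, Send}; Z2 = {Recv, Ack, Load, Send}; fixed.
Sat(EF ((safe ∨ ¬idle) → idle)) = {Recv, Ack, Load, Send}
Sat(AX (EF ((safe ∨ ¬idle) → idle))) = {s : every successor in {Recv, Ack, Load, Send}} = {Recv, Load, Send}
A[(safe ∧ idle) U AX (EF ((safe ∨ ¬idle) → idle))]: least fixpoint, start Z0 = Sat(AX (EF ((safe ∨ ¬idle) → idle))) = {Recv, Load, Send}, add states in Sat(safe ∧ idle) with every successor in Z. Already a fixed point.
Sat(A[(safe ∧ idle) U AX (EF ((safe ∨ ¬idle) → idle))]) = {Recv, Load, Send}
|Sat(A[(safe ∧ idle) U AX (EF ((safe ∨ ¬idle) → idle))])| = |{Recv, Load, Send}| = 3.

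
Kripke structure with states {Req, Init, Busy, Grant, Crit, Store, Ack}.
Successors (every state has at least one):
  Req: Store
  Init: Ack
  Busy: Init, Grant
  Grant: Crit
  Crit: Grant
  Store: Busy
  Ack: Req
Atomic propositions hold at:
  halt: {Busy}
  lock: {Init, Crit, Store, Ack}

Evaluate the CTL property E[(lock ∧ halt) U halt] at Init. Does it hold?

No

Sat(lock ∧ halt) = ∅
E[(lock ∧ halt) U halt]: least fixpoint, start Z0 = Sat(halt) = {Busy}, add states in Sat(lock ∧ halt) with some successor in Z. Already a fixed point.
Sat(E[(lock ∧ halt) U halt]) = {Busy}
Init ∉ Sat(E[(lock ∧ halt) U halt]) = {Busy}, so the formula does not hold at Init.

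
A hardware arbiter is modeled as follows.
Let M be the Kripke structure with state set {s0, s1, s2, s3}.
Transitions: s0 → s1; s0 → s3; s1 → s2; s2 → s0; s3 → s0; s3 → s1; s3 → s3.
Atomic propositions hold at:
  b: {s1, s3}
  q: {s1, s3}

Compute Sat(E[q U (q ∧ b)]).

{s1, s3}

Sat(q ∧ b) = {s1, s3}
E[q U (q ∧ b)]: least fixpoint, start Z0 = Sat((q ∧ b)) = {s1, s3}, add states in Sat(q) with some successor in Z. Already a fixed point.
Sat(E[q U (q ∧ b)]) = {s1, s3}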